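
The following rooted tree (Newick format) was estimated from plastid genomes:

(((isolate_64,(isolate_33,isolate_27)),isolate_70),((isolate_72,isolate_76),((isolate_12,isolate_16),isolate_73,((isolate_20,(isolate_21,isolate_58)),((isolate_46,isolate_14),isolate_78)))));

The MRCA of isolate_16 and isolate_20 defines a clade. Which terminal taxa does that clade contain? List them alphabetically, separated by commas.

isolate_12, isolate_14, isolate_16, isolate_20, isolate_21, isolate_46, isolate_58, isolate_73, isolate_78

Tracing isolate_16: it sits inside (isolate_12,isolate_16).
Tracing isolate_20: it sits inside (isolate_20,(isolate_21,isolate_58)).
The smallest clade enclosing both is ((isolate_12,isolate_16),isolate_73,((isolate_20,(isolate_21,isolate_58)),((isolate_46,isolate_14),isolate_78))); the answer is its 9 terminal taxa in alphabetical order.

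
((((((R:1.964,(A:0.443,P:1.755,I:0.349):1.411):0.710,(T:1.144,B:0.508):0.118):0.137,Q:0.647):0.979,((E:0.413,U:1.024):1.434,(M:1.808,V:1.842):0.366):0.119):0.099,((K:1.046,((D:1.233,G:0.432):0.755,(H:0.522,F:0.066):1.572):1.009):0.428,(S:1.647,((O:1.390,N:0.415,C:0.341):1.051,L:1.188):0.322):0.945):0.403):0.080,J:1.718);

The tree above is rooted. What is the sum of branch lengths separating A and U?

6.257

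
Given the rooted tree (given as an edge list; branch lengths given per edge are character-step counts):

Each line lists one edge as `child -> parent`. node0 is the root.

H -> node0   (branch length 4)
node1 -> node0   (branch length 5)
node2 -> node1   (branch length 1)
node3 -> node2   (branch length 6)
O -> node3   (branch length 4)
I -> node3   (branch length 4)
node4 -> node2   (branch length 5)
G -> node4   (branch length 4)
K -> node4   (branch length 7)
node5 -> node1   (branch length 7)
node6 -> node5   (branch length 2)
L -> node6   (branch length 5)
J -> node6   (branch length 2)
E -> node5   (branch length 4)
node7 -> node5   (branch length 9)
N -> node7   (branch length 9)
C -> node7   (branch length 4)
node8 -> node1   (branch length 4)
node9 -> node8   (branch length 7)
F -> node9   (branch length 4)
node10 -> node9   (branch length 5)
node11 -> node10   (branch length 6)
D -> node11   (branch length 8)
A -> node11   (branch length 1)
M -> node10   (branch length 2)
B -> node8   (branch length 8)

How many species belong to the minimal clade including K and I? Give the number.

The MRCA of K and I is the node subtending ((O,I),(G,K)).
That clade contains 4 terminal taxa: G, I, K, O.

4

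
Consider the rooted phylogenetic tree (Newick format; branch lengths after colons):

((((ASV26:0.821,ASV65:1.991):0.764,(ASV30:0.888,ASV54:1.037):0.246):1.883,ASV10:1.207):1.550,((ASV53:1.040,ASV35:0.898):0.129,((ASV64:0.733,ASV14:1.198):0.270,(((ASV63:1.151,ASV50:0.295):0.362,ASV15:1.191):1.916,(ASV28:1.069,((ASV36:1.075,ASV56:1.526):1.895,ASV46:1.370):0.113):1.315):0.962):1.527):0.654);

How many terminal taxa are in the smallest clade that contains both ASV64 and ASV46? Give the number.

9

The MRCA of ASV64 and ASV46 is the node subtending ((ASV64,ASV14),(((ASV63,ASV50),ASV15),(ASV28,((ASV36,ASV56),ASV46)))).
That clade contains 9 terminal taxa: ASV14, ASV15, ASV28, ASV36, ASV46, ASV50, ASV56, ASV63, ASV64.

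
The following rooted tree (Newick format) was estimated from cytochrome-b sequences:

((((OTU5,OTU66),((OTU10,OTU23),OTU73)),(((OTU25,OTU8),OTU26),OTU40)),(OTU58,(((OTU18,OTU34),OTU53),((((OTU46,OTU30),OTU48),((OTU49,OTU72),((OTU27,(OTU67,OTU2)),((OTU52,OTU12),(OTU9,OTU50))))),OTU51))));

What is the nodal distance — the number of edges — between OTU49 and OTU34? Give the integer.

8

The MRCA of OTU49 and OTU34 is the node subtending (((OTU18,OTU34),OTU53),((((OTU46,OTU30),OTU48),((OTU49,OTU72),((OTU27,(OTU67,OTU2)),((OTU52,OTU12),(OTU9,OTU50))))),OTU51)).
From OTU49 up to that node: 5 branches. From OTU34 up to the same node: 3 branches. Total: 5 + 3 = 8.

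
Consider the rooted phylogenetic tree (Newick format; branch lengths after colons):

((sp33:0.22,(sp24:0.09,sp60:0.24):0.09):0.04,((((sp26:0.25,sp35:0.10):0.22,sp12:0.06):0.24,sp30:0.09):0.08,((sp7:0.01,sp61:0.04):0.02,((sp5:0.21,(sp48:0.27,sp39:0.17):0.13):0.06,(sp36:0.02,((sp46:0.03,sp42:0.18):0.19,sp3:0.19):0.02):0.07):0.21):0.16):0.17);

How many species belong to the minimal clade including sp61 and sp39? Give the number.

9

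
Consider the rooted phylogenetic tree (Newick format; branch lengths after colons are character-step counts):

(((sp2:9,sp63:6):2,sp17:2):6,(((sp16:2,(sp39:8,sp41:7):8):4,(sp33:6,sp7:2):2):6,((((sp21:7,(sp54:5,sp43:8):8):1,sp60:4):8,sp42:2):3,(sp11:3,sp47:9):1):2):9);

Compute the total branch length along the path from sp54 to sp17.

44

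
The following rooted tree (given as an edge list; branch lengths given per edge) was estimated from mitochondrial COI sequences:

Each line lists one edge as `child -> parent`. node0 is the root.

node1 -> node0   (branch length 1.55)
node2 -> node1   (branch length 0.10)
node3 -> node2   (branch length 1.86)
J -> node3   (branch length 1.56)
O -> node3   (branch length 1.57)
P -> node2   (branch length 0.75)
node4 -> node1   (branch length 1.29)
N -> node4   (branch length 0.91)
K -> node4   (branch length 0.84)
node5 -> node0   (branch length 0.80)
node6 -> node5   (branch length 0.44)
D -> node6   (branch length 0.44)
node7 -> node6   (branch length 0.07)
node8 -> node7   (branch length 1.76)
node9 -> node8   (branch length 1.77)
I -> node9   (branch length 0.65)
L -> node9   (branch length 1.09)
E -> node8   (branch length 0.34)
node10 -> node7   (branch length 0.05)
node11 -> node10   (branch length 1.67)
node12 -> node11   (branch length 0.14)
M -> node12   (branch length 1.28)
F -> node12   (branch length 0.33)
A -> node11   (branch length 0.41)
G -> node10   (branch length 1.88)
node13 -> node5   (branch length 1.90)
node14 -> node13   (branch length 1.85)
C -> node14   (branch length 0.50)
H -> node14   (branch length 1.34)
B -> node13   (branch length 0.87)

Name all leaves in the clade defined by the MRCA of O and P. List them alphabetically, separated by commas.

J, O, P

Tracing O: it sits inside (J,O).
Tracing P: it sits inside ((J,O),P).
The smallest clade enclosing both is ((J,O),P); the answer is its 3 terminal taxa in alphabetical order.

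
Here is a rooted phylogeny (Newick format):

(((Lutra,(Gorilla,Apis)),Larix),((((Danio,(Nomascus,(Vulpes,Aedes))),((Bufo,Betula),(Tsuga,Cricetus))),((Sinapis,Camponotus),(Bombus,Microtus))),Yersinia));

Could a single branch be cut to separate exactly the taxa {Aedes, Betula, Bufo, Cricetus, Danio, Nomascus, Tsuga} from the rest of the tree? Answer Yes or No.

No

The MRCA of the listed taxa subtends ((Danio,(Nomascus,(Vulpes,Aedes))),((Bufo,Betula),(Tsuga,Cricetus))).
That clade also contains Vulpes, which is not in the proposed group, so the group is not monophyletic.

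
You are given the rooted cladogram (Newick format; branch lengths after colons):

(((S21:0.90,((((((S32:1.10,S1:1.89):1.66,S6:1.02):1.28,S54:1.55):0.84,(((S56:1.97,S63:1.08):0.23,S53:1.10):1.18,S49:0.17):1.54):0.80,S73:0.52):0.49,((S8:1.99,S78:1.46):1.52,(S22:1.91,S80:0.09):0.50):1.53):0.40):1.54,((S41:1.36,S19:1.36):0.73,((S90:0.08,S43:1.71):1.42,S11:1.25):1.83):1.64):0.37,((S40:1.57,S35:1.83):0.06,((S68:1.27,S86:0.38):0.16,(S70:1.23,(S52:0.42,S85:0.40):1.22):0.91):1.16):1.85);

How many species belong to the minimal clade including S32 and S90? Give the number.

19

The MRCA of S32 and S90 is the node subtending ((S21,((((((S32,S1),S6),S54),(((S56,S63),S53),S49)),S73),((S8,S78),(S22,S80)))),((S41,S19),((S90,S43),S11))).
That clade contains 19 terminal taxa: S1, S11, S19, S21, S22, S32, S41, S43, S49, S53, S54, S56, S6, S63, S73, S78, S8, S80, S90.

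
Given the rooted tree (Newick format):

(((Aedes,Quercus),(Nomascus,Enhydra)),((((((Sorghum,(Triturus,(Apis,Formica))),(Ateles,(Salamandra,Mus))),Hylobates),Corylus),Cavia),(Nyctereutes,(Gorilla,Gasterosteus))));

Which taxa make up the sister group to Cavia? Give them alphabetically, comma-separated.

Apis, Ateles, Corylus, Formica, Hylobates, Mus, Salamandra, Sorghum, Triturus

Cavia attaches to the tree at the node subtending (((((Sorghum,(Triturus,(Apis,Formica))),(Ateles,(Salamandra,Mus))),Hylobates),Corylus),Cavia).
The other lineage descending from that same node — the sister group — is ((((Sorghum,(Triturus,(Apis,Formica))),(Ateles,(Salamandra,Mus))),Hylobates),Corylus); its 9 tips in alphabetical order are the answer.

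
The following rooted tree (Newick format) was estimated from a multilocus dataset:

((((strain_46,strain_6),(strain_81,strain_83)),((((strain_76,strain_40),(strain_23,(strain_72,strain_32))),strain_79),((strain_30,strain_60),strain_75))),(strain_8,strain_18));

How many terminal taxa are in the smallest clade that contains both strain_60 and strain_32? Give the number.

The MRCA of strain_60 and strain_32 is the node subtending ((((strain_76,strain_40),(strain_23,(strain_72,strain_32))),strain_79),((strain_30,strain_60),strain_75)).
That clade contains 9 terminal taxa: strain_23, strain_30, strain_32, strain_40, strain_60, strain_72, strain_75, strain_76, strain_79.

9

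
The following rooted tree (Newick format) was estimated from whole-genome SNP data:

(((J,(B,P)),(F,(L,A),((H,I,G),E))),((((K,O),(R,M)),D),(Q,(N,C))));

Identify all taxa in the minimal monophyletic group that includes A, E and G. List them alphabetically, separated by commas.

Tracing A: it sits inside (L,A).
Tracing E: it sits inside ((H,I,G),E).
Tracing G: it sits inside (H,I,G).
The smallest clade enclosing all 3 is (F,(L,A),((H,I,G),E)); the answer is its 7 terminal taxa in alphabetical order.

A, E, F, G, H, I, L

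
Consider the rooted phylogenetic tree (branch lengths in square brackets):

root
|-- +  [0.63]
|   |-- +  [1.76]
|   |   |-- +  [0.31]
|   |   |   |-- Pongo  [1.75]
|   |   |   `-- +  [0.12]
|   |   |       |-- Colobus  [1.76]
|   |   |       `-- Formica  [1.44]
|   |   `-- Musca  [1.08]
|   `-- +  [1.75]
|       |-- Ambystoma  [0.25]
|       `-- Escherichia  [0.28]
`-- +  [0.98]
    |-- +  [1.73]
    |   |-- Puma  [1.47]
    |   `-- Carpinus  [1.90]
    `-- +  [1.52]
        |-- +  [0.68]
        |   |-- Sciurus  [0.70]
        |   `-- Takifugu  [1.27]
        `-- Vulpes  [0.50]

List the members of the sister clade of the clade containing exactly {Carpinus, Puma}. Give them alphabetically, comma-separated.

The clade containing exactly {Carpinus, Puma} attaches to the tree at the node subtending ((Puma,Carpinus),((Sciurus,Takifugu),Vulpes)).
The other lineage descending from that same node — the sister group — is ((Sciurus,Takifugu),Vulpes); its 3 tips in alphabetical order are the answer.

Sciurus, Takifugu, Vulpes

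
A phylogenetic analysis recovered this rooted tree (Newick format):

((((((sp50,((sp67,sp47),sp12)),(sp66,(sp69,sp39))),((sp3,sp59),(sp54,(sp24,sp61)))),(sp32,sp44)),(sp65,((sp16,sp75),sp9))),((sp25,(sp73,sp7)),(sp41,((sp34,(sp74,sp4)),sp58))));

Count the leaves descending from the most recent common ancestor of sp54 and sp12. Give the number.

12

The MRCA of sp54 and sp12 is the node subtending (((sp50,((sp67,sp47),sp12)),(sp66,(sp69,sp39))),((sp3,sp59),(sp54,(sp24,sp61)))).
That clade contains 12 terminal taxa: sp12, sp24, sp3, sp39, sp47, sp50, sp54, sp59, sp61, sp66, sp67, sp69.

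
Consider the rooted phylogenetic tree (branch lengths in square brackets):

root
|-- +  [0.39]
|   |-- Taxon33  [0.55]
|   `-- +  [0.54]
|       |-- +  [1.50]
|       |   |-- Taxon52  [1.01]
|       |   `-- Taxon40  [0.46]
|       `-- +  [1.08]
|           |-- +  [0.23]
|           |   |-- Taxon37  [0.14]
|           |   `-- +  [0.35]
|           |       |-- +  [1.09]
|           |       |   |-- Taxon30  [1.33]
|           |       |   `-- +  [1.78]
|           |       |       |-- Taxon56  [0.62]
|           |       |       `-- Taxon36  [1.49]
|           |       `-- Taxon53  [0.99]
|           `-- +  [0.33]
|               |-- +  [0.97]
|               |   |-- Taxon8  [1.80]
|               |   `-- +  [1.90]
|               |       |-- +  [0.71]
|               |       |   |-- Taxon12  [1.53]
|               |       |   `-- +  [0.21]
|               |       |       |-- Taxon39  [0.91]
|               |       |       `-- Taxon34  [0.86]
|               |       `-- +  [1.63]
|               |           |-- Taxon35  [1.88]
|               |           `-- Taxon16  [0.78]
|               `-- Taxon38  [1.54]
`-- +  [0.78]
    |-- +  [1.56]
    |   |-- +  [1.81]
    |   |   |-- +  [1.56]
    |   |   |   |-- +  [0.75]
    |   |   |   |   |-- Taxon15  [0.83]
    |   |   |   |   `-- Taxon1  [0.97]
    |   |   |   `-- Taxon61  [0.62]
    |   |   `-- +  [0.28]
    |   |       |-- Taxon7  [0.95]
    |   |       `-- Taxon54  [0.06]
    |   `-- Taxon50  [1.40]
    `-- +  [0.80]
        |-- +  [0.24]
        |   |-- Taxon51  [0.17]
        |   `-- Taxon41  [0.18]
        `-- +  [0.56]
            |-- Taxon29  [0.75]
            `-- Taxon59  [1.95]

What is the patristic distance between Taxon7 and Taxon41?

5.82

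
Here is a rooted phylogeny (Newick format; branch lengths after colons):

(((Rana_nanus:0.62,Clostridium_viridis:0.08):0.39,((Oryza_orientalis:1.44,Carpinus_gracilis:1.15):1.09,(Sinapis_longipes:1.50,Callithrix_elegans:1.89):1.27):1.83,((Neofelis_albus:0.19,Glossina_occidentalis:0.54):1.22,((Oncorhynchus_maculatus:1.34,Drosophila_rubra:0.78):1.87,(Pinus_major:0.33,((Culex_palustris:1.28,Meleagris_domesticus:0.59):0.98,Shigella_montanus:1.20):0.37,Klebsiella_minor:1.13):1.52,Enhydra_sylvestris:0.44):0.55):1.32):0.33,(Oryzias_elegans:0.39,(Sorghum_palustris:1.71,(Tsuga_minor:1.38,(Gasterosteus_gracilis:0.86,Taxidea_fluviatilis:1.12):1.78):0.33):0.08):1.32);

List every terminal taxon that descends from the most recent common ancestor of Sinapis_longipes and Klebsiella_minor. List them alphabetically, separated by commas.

Tracing Sinapis_longipes: it sits inside (Sinapis_longipes,Callithrix_elegans).
Tracing Klebsiella_minor: it sits inside (Pinus_major,((Culex_palustris,Meleagris_domesticus),Shigella_montanus),Klebsiella_minor).
The smallest clade enclosing both is ((Rana_nanus,Clostridium_viridis),((Oryza_orientalis,Carpinus_gracilis),(Sinapis_longipes,Callithrix_elegans)),((Neofelis_albus,Glossina_occidentalis),((Oncorhynchus_maculatus,Drosophila_rubra),(Pinus_major,((Culex_palustris,Meleagris_domesticus),Shigella_montanus),Klebsiella_minor),Enhydra_sylvestris))); the answer is its 16 terminal taxa in alphabetical order.

Callithrix_elegans, Carpinus_gracilis, Clostridium_viridis, Culex_palustris, Drosophila_rubra, Enhydra_sylvestris, Glossina_occidentalis, Klebsiella_minor, Meleagris_domesticus, Neofelis_albus, Oncorhynchus_maculatus, Oryza_orientalis, Pinus_major, Rana_nanus, Shigella_montanus, Sinapis_longipes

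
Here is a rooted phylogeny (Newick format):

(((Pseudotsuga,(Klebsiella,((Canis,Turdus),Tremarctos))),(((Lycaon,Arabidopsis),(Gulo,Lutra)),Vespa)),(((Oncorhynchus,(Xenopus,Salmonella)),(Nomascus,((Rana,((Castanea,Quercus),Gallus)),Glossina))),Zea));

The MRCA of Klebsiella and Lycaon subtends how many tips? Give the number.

10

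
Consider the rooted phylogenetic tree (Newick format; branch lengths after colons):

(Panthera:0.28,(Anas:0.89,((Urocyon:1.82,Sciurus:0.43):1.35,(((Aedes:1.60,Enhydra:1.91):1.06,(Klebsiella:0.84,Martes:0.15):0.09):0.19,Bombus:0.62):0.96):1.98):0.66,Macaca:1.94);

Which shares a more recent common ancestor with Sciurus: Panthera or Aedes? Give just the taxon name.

Aedes

The MRCA of Sciurus and Aedes subtends ((Urocyon,Sciurus),(((Aedes,Enhydra),(Klebsiella,Martes)),Bombus)) (7 taxa).
The MRCA of Sciurus and Panthera is the root, subtending the entire tree (10 taxa).
The first is nested inside the second, so Sciurus shares a more recent common ancestor with Aedes.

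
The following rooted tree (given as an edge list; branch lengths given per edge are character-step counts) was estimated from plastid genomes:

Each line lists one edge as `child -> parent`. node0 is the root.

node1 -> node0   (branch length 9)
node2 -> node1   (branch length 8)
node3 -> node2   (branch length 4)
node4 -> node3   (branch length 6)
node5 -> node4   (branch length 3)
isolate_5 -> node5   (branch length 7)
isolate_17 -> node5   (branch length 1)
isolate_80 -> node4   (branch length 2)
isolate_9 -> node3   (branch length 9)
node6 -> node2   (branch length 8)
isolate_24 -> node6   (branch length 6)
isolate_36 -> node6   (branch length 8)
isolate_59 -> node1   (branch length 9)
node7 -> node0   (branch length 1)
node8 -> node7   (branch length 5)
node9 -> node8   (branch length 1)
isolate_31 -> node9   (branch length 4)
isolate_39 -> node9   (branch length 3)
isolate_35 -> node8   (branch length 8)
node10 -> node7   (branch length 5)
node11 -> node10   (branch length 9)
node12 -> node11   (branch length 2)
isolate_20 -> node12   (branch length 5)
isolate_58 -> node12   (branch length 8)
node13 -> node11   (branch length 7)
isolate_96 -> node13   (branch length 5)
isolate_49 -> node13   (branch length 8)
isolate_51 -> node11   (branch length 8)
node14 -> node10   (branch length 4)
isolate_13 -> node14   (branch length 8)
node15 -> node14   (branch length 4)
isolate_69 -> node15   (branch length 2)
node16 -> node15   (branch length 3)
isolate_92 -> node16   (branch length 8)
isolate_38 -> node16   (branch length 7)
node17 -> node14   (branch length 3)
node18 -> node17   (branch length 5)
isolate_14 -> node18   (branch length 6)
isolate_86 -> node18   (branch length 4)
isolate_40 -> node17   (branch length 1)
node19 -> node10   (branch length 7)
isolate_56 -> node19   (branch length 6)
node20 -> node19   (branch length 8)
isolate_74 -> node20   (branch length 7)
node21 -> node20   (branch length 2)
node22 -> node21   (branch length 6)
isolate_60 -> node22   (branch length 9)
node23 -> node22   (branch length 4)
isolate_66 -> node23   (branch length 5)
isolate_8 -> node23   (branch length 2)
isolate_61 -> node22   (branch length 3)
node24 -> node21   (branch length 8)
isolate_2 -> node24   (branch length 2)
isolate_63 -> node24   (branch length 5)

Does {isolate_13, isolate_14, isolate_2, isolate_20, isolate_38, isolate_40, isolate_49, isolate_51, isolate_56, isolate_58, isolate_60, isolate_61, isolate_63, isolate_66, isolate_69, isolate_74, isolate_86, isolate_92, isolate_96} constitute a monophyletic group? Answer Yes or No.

No

The MRCA of the listed taxa subtends (((isolate_20,isolate_58),(isolate_96,isolate_49),isolate_51),(isolate_13,(isolate_69,(isolate_92,isolate_38)),((isolate_14,isolate_86),isolate_40)),(isolate_56,(isolate_74,((isolate_60,(isolate_66,isolate_8),isolate_61),(isolate_2,isolate_63))))).
That clade also contains isolate_8, which is not in the proposed group, so the group is not monophyletic.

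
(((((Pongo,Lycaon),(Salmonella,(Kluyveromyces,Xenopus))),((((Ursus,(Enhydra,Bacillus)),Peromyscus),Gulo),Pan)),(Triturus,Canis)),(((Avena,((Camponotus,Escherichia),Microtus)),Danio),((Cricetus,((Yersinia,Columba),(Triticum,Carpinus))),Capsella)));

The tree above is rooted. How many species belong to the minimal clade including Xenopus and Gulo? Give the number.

The MRCA of Xenopus and Gulo is the node subtending (((Pongo,Lycaon),(Salmonella,(Kluyveromyces,Xenopus))),((((Ursus,(Enhydra,Bacillus)),Peromyscus),Gulo),Pan)).
That clade contains 11 terminal taxa: Bacillus, Enhydra, Gulo, Kluyveromyces, Lycaon, Pan, Peromyscus, Pongo, Salmonella, Ursus, Xenopus.

11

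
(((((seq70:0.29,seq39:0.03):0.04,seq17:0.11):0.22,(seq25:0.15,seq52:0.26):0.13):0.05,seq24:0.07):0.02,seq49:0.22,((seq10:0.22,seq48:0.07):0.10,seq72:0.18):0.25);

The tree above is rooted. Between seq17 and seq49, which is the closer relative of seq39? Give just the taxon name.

The MRCA of seq39 and seq17 subtends ((seq70,seq39),seq17) (3 taxa).
The MRCA of seq39 and seq49 is the root, subtending the entire tree (10 taxa).
The first is nested inside the second, so seq39 shares a more recent common ancestor with seq17.

seq17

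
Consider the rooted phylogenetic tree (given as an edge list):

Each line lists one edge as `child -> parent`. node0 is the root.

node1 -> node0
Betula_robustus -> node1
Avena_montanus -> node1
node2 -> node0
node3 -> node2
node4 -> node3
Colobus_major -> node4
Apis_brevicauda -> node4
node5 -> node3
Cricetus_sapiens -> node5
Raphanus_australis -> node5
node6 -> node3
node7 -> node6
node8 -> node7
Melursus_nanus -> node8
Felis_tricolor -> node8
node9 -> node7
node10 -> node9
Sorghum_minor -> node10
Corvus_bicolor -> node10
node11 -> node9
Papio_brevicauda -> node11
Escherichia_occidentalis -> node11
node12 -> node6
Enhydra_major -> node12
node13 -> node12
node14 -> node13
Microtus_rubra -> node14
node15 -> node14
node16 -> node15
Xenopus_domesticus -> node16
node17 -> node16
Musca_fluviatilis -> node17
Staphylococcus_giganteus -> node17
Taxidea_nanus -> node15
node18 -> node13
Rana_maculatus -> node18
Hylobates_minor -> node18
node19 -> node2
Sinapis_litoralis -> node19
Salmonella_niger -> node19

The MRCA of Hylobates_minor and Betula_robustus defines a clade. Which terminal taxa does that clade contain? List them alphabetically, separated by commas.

Tracing Hylobates_minor: it sits inside (Rana_maculatus,Hylobates_minor).
Tracing Betula_robustus: it sits inside (Betula_robustus,Avena_montanus).
The smallest clade enclosing both is the whole tree (their MRCA is the root), so the answer is all 22 tips in alphabetical order.

Apis_brevicauda, Avena_montanus, Betula_robustus, Colobus_major, Corvus_bicolor, Cricetus_sapiens, Enhydra_major, Escherichia_occidentalis, Felis_tricolor, Hylobates_minor, Melursus_nanus, Microtus_rubra, Musca_fluviatilis, Papio_brevicauda, Rana_maculatus, Raphanus_australis, Salmonella_niger, Sinapis_litoralis, Sorghum_minor, Staphylococcus_giganteus, Taxidea_nanus, Xenopus_domesticus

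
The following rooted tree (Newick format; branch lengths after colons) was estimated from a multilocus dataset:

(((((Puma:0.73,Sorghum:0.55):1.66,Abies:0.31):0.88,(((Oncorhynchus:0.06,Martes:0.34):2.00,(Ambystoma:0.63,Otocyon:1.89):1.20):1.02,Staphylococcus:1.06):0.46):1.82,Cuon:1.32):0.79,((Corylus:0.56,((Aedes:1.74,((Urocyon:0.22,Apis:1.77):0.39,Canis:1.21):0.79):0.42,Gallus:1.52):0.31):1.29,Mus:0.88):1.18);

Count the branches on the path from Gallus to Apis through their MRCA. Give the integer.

5

The MRCA of Gallus and Apis is the node subtending ((Aedes,((Urocyon,Apis),Canis)),Gallus).
From Gallus up to that node: 1 branch. From Apis up to the same node: 4 branches. Total: 1 + 4 = 5.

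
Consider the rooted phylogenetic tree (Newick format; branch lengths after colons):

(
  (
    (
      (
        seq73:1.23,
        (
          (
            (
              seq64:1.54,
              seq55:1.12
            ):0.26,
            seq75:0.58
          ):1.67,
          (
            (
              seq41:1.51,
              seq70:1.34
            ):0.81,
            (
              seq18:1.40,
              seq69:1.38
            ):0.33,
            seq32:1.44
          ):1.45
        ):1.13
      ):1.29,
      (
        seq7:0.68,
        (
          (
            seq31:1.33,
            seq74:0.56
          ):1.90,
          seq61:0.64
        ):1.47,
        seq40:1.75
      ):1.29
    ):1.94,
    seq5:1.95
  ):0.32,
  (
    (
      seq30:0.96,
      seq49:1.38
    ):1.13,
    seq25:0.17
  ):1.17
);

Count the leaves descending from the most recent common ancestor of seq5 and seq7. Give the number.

15

The MRCA of seq5 and seq7 is the node subtending (((seq73,(((seq64,seq55),seq75),((seq41,seq70),(seq18,seq69),seq32))),(seq7,((seq31,seq74),seq61),seq40)),seq5).
That clade contains 15 terminal taxa: seq18, seq31, seq32, seq40, seq41, seq5, seq55, seq61, seq64, seq69, seq7, seq70, seq73, seq74, seq75.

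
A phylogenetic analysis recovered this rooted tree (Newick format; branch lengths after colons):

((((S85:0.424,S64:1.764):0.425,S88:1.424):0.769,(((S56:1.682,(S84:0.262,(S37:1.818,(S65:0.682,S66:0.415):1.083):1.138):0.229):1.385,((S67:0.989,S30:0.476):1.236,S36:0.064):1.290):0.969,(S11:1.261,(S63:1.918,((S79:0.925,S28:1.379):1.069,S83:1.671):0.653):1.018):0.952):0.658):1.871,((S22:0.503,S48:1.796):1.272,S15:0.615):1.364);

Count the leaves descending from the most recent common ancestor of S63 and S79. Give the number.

4

The MRCA of S63 and S79 is the node subtending (S63,((S79,S28),S83)).
That clade contains 4 terminal taxa: S28, S63, S79, S83.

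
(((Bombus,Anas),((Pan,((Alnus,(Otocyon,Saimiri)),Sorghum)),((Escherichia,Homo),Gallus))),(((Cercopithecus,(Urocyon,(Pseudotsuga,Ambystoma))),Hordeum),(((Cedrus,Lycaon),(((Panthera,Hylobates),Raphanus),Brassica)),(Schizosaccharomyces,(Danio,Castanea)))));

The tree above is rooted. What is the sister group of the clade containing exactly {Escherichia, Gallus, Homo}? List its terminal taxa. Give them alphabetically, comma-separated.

The clade containing exactly {Escherichia, Gallus, Homo} attaches to the tree at the node subtending ((Pan,((Alnus,(Otocyon,Saimiri)),Sorghum)),((Escherichia,Homo),Gallus)).
The other lineage descending from that same node — the sister group — is (Pan,((Alnus,(Otocyon,Saimiri)),Sorghum)); its 5 tips in alphabetical order are the answer.

Alnus, Otocyon, Pan, Saimiri, Sorghum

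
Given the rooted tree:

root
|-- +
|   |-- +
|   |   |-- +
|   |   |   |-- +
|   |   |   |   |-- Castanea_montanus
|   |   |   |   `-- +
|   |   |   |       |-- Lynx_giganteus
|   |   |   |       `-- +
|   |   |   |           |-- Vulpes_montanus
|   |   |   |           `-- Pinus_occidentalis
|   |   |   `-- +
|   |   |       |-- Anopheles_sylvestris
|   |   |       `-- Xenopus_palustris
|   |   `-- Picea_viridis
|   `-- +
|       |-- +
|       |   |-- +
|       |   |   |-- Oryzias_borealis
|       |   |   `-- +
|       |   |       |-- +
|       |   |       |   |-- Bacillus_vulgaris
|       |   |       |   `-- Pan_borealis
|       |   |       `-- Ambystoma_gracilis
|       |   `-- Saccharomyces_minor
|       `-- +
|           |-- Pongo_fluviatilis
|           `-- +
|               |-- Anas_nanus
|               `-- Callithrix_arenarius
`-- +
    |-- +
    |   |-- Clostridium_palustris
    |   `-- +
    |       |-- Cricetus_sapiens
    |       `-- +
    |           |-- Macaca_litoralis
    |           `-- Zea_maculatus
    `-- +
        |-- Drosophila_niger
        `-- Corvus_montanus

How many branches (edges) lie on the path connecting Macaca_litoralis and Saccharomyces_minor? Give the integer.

9

The MRCA of Macaca_litoralis and Saccharomyces_minor is the root of the tree.
From Macaca_litoralis up to that node: 5 branches. From Saccharomyces_minor up to the same node: 4 branches. Total: 5 + 4 = 9.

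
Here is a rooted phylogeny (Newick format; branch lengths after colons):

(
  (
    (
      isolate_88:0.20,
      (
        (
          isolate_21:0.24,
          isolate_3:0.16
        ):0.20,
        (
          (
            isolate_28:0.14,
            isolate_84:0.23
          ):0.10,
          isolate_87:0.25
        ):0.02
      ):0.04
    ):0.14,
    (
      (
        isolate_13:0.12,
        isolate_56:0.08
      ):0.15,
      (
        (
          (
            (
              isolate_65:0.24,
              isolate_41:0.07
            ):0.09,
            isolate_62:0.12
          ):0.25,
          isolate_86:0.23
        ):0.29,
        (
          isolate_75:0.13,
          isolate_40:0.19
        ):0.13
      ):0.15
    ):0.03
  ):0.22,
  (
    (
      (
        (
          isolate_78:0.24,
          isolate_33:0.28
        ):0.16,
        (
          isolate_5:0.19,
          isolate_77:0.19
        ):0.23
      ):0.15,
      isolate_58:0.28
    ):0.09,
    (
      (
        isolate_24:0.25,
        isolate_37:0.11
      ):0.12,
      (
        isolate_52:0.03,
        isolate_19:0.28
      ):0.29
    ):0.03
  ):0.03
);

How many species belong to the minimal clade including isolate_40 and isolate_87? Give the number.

14

The MRCA of isolate_40 and isolate_87 is the node subtending ((isolate_88,((isolate_21,isolate_3),((isolate_28,isolate_84),isolate_87))),((isolate_13,isolate_56),((((isolate_65,isolate_41),isolate_62),isolate_86),(isolate_75,isolate_40)))).
That clade contains 14 terminal taxa: isolate_13, isolate_21, isolate_28, isolate_3, isolate_40, isolate_41, isolate_56, isolate_62, isolate_65, isolate_75, isolate_84, isolate_86, isolate_87, isolate_88.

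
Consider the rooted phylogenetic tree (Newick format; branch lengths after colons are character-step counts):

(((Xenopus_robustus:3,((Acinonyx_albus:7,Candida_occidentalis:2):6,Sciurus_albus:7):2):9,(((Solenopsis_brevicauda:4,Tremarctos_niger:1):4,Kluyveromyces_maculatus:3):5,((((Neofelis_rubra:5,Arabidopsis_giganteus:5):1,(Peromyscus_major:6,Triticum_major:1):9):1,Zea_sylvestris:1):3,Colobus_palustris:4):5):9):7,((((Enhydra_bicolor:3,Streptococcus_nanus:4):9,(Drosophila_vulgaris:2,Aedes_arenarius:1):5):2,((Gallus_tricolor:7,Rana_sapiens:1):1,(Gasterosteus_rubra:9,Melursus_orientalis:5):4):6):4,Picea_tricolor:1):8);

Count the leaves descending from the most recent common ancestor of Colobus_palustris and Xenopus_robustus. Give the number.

The MRCA of Colobus_palustris and Xenopus_robustus is the node subtending ((Xenopus_robustus,((Acinonyx_albus,Candida_occidentalis),Sciurus_albus)),(((Solenopsis_brevicauda,Tremarctos_niger),Kluyveromyces_maculatus),((((Neofelis_rubra,Arabidopsis_giganteus),(Peromyscus_major,Triticum_major)),Zea_sylvestris),Colobus_palustris))).
That clade contains 13 terminal taxa: Acinonyx_albus, Arabidopsis_giganteus, Candida_occidentalis, Colobus_palustris, Kluyveromyces_maculatus, Neofelis_rubra, Peromyscus_major, Sciurus_albus, Solenopsis_brevicauda, Tremarctos_niger, Triticum_major, Xenopus_robustus, Zea_sylvestris.

13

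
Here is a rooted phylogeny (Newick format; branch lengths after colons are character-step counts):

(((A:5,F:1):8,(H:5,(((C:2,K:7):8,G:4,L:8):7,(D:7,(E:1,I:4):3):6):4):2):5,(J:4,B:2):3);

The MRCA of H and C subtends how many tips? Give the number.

8

The MRCA of H and C is the node subtending (H,(((C,K),G,L),(D,(E,I)))).
That clade contains 8 terminal taxa: C, D, E, G, H, I, K, L.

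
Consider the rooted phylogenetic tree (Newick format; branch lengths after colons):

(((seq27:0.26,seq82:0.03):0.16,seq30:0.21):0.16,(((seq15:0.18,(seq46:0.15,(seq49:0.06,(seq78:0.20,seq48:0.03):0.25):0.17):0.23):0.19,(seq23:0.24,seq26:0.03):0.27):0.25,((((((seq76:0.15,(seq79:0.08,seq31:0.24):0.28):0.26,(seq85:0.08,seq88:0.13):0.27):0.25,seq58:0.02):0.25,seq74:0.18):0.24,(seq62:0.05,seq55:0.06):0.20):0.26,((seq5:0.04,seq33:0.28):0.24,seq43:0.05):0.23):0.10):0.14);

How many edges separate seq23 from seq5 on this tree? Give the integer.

7

The MRCA of seq23 and seq5 is the node subtending (((seq15,(seq46,(seq49,(seq78,seq48)))),(seq23,seq26)),((((((seq76,(seq79,seq31)),(seq85,seq88)),seq58),seq74),(seq62,seq55)),((seq5,seq33),seq43))).
From seq23 up to that node: 3 branches. From seq5 up to the same node: 4 branches. Total: 3 + 4 = 7.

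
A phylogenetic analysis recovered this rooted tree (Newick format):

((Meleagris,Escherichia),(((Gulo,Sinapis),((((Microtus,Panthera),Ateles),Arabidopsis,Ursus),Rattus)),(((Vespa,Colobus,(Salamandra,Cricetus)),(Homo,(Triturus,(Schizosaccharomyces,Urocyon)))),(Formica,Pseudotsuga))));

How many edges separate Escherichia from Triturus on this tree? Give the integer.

The MRCA of Escherichia and Triturus is the root of the tree.
From Escherichia up to that node: 2 branches. From Triturus up to the same node: 6 branches. Total: 2 + 6 = 8.

8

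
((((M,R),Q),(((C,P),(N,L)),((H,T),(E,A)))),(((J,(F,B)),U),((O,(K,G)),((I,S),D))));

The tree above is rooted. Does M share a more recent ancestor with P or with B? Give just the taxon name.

The MRCA of M and P subtends (((M,R),Q),(((C,P),(N,L)),((H,T),(E,A)))) (11 taxa).
The MRCA of M and B is the root, subtending the entire tree (21 taxa).
The first is nested inside the second, so M shares a more recent common ancestor with P.

P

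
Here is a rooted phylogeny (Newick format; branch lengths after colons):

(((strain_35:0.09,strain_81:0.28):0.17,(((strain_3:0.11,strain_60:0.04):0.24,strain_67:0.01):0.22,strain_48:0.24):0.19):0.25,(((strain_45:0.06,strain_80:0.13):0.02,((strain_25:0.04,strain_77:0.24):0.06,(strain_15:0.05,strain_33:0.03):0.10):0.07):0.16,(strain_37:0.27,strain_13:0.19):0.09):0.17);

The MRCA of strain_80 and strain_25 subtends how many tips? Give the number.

The MRCA of strain_80 and strain_25 is the node subtending ((strain_45,strain_80),((strain_25,strain_77),(strain_15,strain_33))).
That clade contains 6 terminal taxa: strain_15, strain_25, strain_33, strain_45, strain_77, strain_80.

6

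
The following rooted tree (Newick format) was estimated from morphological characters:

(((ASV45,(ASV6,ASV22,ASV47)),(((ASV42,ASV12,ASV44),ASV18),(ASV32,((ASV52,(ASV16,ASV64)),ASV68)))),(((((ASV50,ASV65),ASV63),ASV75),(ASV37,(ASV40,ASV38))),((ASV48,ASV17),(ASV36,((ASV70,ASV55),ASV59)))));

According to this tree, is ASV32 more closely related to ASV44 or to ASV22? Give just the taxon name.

The MRCA of ASV32 and ASV44 subtends (((ASV42,ASV12,ASV44),ASV18),(ASV32,((ASV52,(ASV16,ASV64)),ASV68))) (9 taxa).
The MRCA of ASV32 and ASV22 subtends ((ASV45,(ASV6,ASV22,ASV47)),(((ASV42,ASV12,ASV44),ASV18),(ASV32,((ASV52,(ASV16,ASV64)),ASV68)))) (13 taxa).
The first is nested inside the second, so ASV32 shares a more recent common ancestor with ASV44.

ASV44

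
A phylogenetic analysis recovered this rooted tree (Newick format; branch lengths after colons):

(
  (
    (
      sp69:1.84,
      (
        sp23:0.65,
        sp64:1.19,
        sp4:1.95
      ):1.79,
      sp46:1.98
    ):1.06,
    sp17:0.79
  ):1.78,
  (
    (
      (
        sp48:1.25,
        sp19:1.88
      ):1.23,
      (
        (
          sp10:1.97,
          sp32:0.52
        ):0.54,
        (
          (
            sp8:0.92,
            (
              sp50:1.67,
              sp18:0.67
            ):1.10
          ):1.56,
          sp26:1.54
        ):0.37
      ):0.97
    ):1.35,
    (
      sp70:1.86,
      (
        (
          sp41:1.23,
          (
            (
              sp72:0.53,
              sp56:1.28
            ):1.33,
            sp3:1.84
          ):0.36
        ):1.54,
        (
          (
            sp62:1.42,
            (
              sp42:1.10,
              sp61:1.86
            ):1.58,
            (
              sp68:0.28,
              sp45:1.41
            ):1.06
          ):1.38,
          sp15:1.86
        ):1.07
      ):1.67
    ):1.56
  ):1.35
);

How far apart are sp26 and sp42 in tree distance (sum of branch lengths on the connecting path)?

The path runs sp26 → … → MRCA → … → sp42; the MRCA is the node subtending (((sp48,sp19),((sp10,sp32),((sp8,(sp50,sp18)),sp26))),(sp70,((sp41,((sp72,sp56),sp3)),((sp62,(sp42,sp61),(sp68,sp45)),sp15)))).
Branch lengths along that path: 1.54 + 0.37 + 0.97 + 1.35 + 1.56 + 1.67 + 1.07 + 1.38 + 1.58 + 1.10 = 12.59.

12.59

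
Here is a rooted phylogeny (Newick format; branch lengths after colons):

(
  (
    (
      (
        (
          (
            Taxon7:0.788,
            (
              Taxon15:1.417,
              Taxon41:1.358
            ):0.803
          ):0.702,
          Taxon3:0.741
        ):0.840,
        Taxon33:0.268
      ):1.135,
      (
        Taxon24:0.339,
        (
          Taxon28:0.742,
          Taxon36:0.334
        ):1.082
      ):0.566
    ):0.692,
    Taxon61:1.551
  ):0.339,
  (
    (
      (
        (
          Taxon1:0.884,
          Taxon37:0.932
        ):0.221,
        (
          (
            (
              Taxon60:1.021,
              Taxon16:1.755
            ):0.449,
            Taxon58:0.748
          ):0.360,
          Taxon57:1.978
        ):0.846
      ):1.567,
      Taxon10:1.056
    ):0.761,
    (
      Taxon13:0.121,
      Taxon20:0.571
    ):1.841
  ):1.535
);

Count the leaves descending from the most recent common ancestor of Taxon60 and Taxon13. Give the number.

The MRCA of Taxon60 and Taxon13 is the node subtending ((((Taxon1,Taxon37),(((Taxon60,Taxon16),Taxon58),Taxon57)),Taxon10),(Taxon13,Taxon20)).
That clade contains 9 terminal taxa: Taxon1, Taxon10, Taxon13, Taxon16, Taxon20, Taxon37, Taxon57, Taxon58, Taxon60.

9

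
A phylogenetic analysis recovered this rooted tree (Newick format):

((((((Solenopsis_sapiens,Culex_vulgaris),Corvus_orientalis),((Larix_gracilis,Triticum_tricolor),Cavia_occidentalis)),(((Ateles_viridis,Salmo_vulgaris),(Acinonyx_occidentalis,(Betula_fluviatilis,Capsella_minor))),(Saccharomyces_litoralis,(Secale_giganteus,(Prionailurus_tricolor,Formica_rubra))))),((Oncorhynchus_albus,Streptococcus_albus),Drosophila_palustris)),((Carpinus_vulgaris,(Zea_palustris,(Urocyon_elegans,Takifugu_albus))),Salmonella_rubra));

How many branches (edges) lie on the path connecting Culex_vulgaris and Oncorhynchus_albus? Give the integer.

8

The MRCA of Culex_vulgaris and Oncorhynchus_albus is the node subtending (((((Solenopsis_sapiens,Culex_vulgaris),Corvus_orientalis),((Larix_gracilis,Triticum_tricolor),Cavia_occidentalis)),(((Ateles_viridis,Salmo_vulgaris),(Acinonyx_occidentalis,(Betula_fluviatilis,Capsella_minor))),(Saccharomyces_litoralis,(Secale_giganteus,(Prionailurus_tricolor,Formica_rubra))))),((Oncorhynchus_albus,Streptococcus_albus),Drosophila_palustris)).
From Culex_vulgaris up to that node: 5 branches. From Oncorhynchus_albus up to the same node: 3 branches. Total: 5 + 3 = 8.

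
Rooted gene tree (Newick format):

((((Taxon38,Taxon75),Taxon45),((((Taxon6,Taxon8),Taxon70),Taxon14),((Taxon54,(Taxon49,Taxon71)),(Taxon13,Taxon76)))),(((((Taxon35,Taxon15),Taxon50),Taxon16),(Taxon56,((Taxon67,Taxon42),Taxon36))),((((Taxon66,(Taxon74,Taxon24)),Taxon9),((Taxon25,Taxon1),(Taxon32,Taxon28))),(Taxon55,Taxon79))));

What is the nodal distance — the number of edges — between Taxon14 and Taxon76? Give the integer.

The MRCA of Taxon14 and Taxon76 is the node subtending ((((Taxon6,Taxon8),Taxon70),Taxon14),((Taxon54,(Taxon49,Taxon71)),(Taxon13,Taxon76))).
From Taxon14 up to that node: 2 branches. From Taxon76 up to the same node: 3 branches. Total: 2 + 3 = 5.

5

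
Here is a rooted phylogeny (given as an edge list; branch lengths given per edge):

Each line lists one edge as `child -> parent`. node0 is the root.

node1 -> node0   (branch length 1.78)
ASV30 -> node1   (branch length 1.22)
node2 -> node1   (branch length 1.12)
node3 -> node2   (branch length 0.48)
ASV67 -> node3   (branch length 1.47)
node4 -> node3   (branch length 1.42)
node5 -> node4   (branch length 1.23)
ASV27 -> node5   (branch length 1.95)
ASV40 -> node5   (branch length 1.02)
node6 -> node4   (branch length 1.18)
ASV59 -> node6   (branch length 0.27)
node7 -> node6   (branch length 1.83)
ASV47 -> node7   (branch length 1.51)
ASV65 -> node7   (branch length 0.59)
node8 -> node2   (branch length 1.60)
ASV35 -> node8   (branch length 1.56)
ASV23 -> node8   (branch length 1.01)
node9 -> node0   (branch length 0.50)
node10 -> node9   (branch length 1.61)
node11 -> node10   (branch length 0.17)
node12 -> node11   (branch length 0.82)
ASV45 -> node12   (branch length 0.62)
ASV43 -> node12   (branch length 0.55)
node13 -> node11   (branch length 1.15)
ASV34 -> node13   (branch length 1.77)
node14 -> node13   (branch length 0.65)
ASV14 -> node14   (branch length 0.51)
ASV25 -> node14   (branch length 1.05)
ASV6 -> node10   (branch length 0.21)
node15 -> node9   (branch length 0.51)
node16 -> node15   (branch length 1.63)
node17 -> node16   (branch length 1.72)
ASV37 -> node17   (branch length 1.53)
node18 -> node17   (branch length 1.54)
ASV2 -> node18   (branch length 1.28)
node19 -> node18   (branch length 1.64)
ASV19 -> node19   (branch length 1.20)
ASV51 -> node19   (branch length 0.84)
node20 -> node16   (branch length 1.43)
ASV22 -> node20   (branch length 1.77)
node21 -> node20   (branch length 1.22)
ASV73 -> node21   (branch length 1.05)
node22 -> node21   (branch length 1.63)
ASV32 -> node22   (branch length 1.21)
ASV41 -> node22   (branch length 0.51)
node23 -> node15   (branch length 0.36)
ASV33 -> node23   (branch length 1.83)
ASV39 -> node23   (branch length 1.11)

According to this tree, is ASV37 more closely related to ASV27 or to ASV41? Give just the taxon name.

ASV41

The MRCA of ASV37 and ASV41 subtends ((ASV37,(ASV2,(ASV19,ASV51))),(ASV22,(ASV73,(ASV32,ASV41)))) (8 taxa).
The MRCA of ASV37 and ASV27 is the root, subtending the entire tree (25 taxa).
The first is nested inside the second, so ASV37 shares a more recent common ancestor with ASV41.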